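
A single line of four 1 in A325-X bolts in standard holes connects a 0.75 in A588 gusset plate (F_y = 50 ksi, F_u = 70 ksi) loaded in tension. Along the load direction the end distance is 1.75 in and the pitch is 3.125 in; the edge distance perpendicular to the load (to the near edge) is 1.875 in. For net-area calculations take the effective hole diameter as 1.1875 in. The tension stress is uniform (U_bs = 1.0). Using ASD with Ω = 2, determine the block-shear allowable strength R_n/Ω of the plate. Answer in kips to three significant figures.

Shear plane L_v = 1.75 + 3·3.125 = 11.12 in; A_gv = 11.12 × 0.75 = 8.344 in².
A_nv = (11.12 − 3.5·1.1875) × 0.75 = 5.227 in².
A_nt = (1.875 − 0.5·1.1875) × 0.75 = 0.9609 in².
0.6 F_u A_nv = 219.5 kips; 0.6 F_y A_gv = 250.3 kips → shear rupture governs the shear term.
R_n = 219.5 + 1.0 × 70 × 0.9609 = 286.8 kips.
Allowable strength R_n/Ω = 286.8 / 2 = 143 kips.

143 kips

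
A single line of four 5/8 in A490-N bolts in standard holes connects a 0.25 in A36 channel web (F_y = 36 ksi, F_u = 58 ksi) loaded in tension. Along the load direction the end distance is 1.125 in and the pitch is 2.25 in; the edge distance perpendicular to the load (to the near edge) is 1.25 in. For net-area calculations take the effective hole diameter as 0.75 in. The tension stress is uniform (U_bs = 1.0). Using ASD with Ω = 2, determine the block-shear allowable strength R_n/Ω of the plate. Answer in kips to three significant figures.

Shear plane L_v = 1.125 + 3·2.25 = 7.875 in; A_gv = 7.875 × 0.25 = 1.969 in².
A_nv = (7.875 − 3.5·0.75) × 0.25 = 1.312 in².
A_nt = (1.25 − 0.5·0.75) × 0.25 = 0.2188 in².
0.6 F_u A_nv = 45.67 kips; 0.6 F_y A_gv = 42.52 kips → shear yielding governs the shear term.
R_n = 42.52 + 1.0 × 58 × 0.2188 = 55.21 kips.
Allowable strength R_n/Ω = 55.21 / 2 = 27.6 kips.

27.6 kips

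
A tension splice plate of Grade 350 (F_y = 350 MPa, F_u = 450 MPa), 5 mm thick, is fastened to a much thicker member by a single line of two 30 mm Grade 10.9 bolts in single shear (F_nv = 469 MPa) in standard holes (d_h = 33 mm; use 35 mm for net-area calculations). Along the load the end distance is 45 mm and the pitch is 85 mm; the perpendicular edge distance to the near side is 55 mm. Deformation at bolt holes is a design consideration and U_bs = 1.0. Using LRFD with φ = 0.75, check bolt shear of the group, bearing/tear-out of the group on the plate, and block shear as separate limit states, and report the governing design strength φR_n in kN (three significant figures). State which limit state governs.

142 kN (block shear governs)

Bolt shear: A_b = π·30²/4 = 706.9 mm²; R_n = 469 × 706.9 × 2 × 1 / 1000 = 663 kN → 0.75 × 663 = 497 kN.
Bearing: edge l_c = 28.5, r_n = 76.95 kN; interior l_c = 52, r_n = 140.4 kN; R_n = 76.95 + 1·140.4 = 217.3 kN → 163 kN.
Block shear: A_gv = 650, A_nv = 387.5, A_nt = 187.5 mm²; R_n = min(0.6F_uA_nv, 0.6F_yA_gv) + U_bs·F_u·A_nt = 189 kN → 142 kN.
Block shear governs: 142 kN.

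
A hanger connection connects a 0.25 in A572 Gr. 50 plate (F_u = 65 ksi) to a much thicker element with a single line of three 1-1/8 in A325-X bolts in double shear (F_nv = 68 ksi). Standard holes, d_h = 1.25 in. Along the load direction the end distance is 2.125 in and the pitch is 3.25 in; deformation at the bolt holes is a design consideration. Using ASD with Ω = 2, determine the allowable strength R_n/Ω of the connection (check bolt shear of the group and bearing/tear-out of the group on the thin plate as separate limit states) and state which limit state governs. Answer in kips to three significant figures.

Bolt shear: A_b = π·1.125²/4 = 0.994 in²; R_n = 68 × 0.994 × 3 × 2 = 405.6 kips → 405.6 / 2 = 203 kips.
Bearing (1.2 l_c t F_u ≤ 2.4 d t F_u): upper limit = 2.4·1.125·0.25·65 = 43.87 kips.
  Edge l_c = 2.125 − 1.25/2 = 1.5 → r_n = 29.25 kips; interior l_c = 3.25 − 1.25 = 2 → r_n = 39 kips.
  R_n,bearing = 1·29.25 + 2·39 = 107.2 kips → 107.2 / 2 = 53.6 kips.
Bearing governs: 53.6 kips.

53.6 kips (bearing governs)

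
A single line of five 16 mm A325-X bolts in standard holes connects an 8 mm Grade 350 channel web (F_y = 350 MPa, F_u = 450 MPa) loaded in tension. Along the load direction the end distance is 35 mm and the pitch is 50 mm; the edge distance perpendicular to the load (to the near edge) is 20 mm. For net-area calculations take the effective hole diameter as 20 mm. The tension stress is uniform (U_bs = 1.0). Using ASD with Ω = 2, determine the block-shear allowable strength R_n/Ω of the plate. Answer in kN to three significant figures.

Shear plane L_v = 35 + 4·50 = 235 mm; A_gv = 235 × 8 = 1880 mm².
A_nv = (235 − 4.5·20) × 8 = 1160 mm².
A_nt = (20 − 0.5·20) × 8 = 80 mm².
0.6 F_u A_nv = 313.2 kN; 0.6 F_y A_gv = 394.8 kN → shear rupture governs the shear term.
R_n = 313.2 + 1.0 × 450 × 80 / 1000 = 349.2 kN.
Allowable strength R_n/Ω = 349.2 / 2 = 175 kN.

175 kN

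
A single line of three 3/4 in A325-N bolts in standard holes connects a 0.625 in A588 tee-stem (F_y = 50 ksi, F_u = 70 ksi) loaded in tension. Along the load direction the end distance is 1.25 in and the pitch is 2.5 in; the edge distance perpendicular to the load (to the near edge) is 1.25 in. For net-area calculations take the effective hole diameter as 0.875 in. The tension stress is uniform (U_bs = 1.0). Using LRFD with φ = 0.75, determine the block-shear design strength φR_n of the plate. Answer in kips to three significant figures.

Shear plane L_v = 1.25 + 2·2.5 = 6.25 in; A_gv = 6.25 × 0.625 = 3.906 in².
A_nv = (6.25 − 2.5·0.875) × 0.625 = 2.539 in².
A_nt = (1.25 − 0.5·0.875) × 0.625 = 0.5078 in².
0.6 F_u A_nv = 106.6 kips; 0.6 F_y A_gv = 117.2 kips → shear rupture governs the shear term.
R_n = 106.6 + 1.0 × 70 × 0.5078 = 142.2 kips.
Design strength φR_n = 0.75 × 142.2 = 107 kips.

107 kips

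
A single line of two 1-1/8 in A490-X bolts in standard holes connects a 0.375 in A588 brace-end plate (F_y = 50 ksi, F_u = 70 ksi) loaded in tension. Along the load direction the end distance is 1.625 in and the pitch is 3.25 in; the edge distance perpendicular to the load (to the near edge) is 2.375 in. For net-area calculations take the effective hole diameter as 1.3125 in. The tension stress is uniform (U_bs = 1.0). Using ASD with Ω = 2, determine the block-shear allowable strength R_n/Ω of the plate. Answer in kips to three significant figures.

45.4 kips

Shear plane L_v = 1.625 + 1·3.25 = 4.875 in; A_gv = 4.875 × 0.375 = 1.828 in².
A_nv = (4.875 − 1.5·1.3125) × 0.375 = 1.09 in².
A_nt = (2.375 − 0.5·1.3125) × 0.375 = 0.6445 in².
0.6 F_u A_nv = 45.77 kips; 0.6 F_y A_gv = 54.84 kips → shear rupture governs the shear term.
R_n = 45.77 + 1.0 × 70 × 0.6445 = 90.89 kips.
Allowable strength R_n/Ω = 90.89 / 2 = 45.4 kips.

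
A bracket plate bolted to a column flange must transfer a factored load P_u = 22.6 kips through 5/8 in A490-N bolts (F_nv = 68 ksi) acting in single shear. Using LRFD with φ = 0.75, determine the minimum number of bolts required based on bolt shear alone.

2 bolts

A_b = π·0.625²/4 = 0.3068 in².
Per-bolt design strength φR_n = 0.75 × 68 × 0.3068 × 1 = 15.65 kips.
n ≥ 22.6 / 15.65 = 1.444 → use 2 bolts.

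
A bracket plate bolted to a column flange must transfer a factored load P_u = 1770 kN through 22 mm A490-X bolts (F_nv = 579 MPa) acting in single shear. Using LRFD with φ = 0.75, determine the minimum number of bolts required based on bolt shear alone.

11 bolts

A_b = π·22²/4 = 380.1 mm².
Per-bolt design strength φR_n = 0.75 × 579 × 380.1 × 1 / 1000 = 165.1 kN.
n ≥ 1770 / 165.1 = 10.72 → use 11 bolts.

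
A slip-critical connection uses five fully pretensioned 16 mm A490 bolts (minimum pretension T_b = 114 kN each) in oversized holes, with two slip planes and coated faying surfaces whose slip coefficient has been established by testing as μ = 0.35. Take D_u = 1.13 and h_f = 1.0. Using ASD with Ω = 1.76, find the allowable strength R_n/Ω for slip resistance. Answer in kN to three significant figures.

R_n = μ · D_u · h_f · T_b · n_s · n_b = 0.35 × 1.13 × 1.0 × 114 × 2 × 5 = 450.9 kN.
Allowable strength R_n/Ω = 450.9 / 1.76 = 256 kN.

256 kN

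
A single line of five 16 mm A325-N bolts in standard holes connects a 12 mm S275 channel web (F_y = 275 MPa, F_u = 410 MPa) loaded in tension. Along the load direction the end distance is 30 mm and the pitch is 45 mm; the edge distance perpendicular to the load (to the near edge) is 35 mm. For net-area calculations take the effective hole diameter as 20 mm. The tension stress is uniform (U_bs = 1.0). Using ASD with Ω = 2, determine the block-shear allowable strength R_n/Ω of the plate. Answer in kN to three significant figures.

Shear plane L_v = 30 + 4·45 = 210 mm; A_gv = 210 × 12 = 2520 mm².
A_nv = (210 − 4.5·20) × 12 = 1440 mm².
A_nt = (35 − 0.5·20) × 12 = 300 mm².
0.6 F_u A_nv = 354.2 kN; 0.6 F_y A_gv = 415.8 kN → shear rupture governs the shear term.
R_n = 354.2 + 1.0 × 410 × 300 / 1000 = 477.2 kN.
Allowable strength R_n/Ω = 477.2 / 2 = 239 kN.

239 kN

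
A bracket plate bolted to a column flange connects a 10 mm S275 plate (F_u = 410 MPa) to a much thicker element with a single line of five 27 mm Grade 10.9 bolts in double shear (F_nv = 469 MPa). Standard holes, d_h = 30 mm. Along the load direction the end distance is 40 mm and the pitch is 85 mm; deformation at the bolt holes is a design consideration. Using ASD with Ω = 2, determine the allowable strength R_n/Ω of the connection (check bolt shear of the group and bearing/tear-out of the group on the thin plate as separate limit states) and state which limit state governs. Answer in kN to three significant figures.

Bolt shear: A_b = π·27²/4 = 572.6 mm²; R_n = 469 × 572.6 × 5 × 2 / 1000 = 2685 kN → 2685 / 2 = 1340 kN.
Bearing (1.2 l_c t F_u ≤ 2.4 d t F_u): upper limit = 2.4·27·10·410 / 1000 = 265.7 kN.
  Edge l_c = 40 − 30/2 = 25 → r_n = 123 kN; interior l_c = 85 − 30 = 55 → r_n = 265.7 kN.
  R_n,bearing = 1·123 + 4·265.7 = 1186 kN → 1186 / 2 = 593 kN.
Bearing governs: 593 kN.

593 kN (bearing governs)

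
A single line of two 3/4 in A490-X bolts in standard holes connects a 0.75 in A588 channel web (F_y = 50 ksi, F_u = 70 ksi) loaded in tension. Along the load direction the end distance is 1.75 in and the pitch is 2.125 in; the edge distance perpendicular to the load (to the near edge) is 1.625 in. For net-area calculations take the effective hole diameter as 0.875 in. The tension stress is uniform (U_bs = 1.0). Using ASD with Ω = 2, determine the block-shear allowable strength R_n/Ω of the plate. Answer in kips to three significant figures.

71.5 kips

Shear plane L_v = 1.75 + 1·2.125 = 3.875 in; A_gv = 3.875 × 0.75 = 2.906 in².
A_nv = (3.875 − 1.5·0.875) × 0.75 = 1.922 in².
A_nt = (1.625 − 0.5·0.875) × 0.75 = 0.8906 in².
0.6 F_u A_nv = 80.72 kips; 0.6 F_y A_gv = 87.19 kips → shear rupture governs the shear term.
R_n = 80.72 + 1.0 × 70 × 0.8906 = 143.1 kips.
Allowable strength R_n/Ω = 143.1 / 2 = 71.5 kips.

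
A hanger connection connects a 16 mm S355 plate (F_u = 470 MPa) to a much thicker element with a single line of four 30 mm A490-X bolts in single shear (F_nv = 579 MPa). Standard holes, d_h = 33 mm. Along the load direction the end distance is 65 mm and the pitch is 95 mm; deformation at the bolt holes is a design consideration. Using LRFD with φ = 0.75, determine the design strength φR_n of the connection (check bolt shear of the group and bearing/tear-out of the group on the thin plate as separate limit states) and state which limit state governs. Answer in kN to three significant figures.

Bolt shear: A_b = π·30²/4 = 706.9 mm²; R_n = 579 × 706.9 × 4 × 1 / 1000 = 1637 kN → 0.75 × 1637 = 1230 kN.
Bearing (1.2 l_c t F_u ≤ 2.4 d t F_u): upper limit = 2.4·30·16·470 / 1000 = 541.4 kN.
  Edge l_c = 65 − 33/2 = 48.5 → r_n = 437.7 kN; interior l_c = 95 − 33 = 62 → r_n = 541.4 kN.
  R_n,bearing = 1·437.7 + 3·541.4 = 2062 kN → 0.75 × 2062 = 1550 kN.
Bolt shear governs: 1230 kN.

1230 kN (bolt shear governs)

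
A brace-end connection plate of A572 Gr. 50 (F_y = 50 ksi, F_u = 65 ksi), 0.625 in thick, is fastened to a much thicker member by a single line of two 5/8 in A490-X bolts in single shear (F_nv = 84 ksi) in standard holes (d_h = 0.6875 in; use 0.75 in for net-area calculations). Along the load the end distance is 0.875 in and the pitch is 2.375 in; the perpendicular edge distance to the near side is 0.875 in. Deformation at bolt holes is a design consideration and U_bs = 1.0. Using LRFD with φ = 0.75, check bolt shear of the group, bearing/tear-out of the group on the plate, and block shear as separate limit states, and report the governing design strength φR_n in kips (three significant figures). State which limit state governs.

38.7 kips (bolt shear governs)

Bolt shear: A_b = π·0.625²/4 = 0.3068 in²; R_n = 84 × 0.3068 × 2 × 1 = 51.54 kips → 0.75 × 51.54 = 38.7 kips.
Bearing: edge l_c = 0.5312, r_n = 25.9 kips; interior l_c = 1.688, r_n = 60.94 kips; R_n = 25.9 + 1·60.94 = 86.84 kips → 65.1 kips.
Block shear: A_gv = 2.031, A_nv = 1.328, A_nt = 0.3125 in²; R_n = min(0.6F_uA_nv, 0.6F_yA_gv) + U_bs·F_u·A_nt = 72.11 kips → 54.1 kips.
Bolt shear governs: 38.7 kips.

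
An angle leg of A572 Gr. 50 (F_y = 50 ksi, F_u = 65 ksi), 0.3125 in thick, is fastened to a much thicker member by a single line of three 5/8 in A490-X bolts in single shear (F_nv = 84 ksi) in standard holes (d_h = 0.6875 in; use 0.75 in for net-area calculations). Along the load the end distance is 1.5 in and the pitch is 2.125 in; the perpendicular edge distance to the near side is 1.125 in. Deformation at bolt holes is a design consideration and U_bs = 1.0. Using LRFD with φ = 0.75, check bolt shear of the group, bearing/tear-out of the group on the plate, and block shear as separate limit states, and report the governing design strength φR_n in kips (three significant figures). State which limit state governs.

46.8 kips (block shear governs)

Bolt shear: A_b = π·0.625²/4 = 0.3068 in²; R_n = 84 × 0.3068 × 3 × 1 = 77.31 kips → 0.75 × 77.31 = 58 kips.
Bearing: edge l_c = 1.156, r_n = 28.18 kips; interior l_c = 1.438, r_n = 30.47 kips; R_n = 28.18 + 2·30.47 = 89.12 kips → 66.8 kips.
Block shear: A_gv = 1.797, A_nv = 1.211, A_nt = 0.2344 in²; R_n = min(0.6F_uA_nv, 0.6F_yA_gv) + U_bs·F_u·A_nt = 62.46 kips → 46.8 kips.
Block shear governs: 46.8 kips.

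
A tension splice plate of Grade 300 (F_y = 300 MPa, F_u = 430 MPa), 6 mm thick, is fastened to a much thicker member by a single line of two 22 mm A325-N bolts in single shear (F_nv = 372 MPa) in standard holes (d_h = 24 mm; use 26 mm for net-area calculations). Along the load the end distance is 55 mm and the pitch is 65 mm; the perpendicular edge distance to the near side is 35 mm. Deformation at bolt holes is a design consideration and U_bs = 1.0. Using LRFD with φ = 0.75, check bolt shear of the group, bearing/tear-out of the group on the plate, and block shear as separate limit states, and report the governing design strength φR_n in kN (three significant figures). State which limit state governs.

Bolt shear: A_b = π·22²/4 = 380.1 mm²; R_n = 372 × 380.1 × 2 × 1 / 1000 = 282.8 kN → 0.75 × 282.8 = 212 kN.
Bearing: edge l_c = 43, r_n = 133.1 kN; interior l_c = 41, r_n = 126.9 kN; R_n = 133.1 + 1·126.9 = 260.1 kN → 195 kN.
Block shear: A_gv = 720, A_nv = 486, A_nt = 132 mm²; R_n = min(0.6F_uA_nv, 0.6F_yA_gv) + U_bs·F_u·A_nt = 182.1 kN → 137 kN.
Block shear governs: 137 kN.

137 kN (block shear governs)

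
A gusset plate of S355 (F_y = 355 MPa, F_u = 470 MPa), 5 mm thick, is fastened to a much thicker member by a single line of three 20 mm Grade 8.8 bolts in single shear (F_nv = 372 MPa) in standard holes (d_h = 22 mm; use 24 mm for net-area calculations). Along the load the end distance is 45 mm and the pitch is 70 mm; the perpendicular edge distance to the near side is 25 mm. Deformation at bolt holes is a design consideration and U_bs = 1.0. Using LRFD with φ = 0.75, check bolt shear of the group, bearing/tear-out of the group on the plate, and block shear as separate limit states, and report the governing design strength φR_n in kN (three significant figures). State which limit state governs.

155 kN (block shear governs)

Bolt shear: A_b = π·20²/4 = 314.2 mm²; R_n = 372 × 314.2 × 3 × 1 / 1000 = 350.6 kN → 0.75 × 350.6 = 263 kN.
Bearing: edge l_c = 34, r_n = 95.88 kN; interior l_c = 48, r_n = 112.8 kN; R_n = 95.88 + 2·112.8 = 321.5 kN → 241 kN.
Block shear: A_gv = 925, A_nv = 625, A_nt = 65 mm²; R_n = min(0.6F_uA_nv, 0.6F_yA_gv) + U_bs·F_u·A_nt = 206.8 kN → 155 kN.
Block shear governs: 155 kN.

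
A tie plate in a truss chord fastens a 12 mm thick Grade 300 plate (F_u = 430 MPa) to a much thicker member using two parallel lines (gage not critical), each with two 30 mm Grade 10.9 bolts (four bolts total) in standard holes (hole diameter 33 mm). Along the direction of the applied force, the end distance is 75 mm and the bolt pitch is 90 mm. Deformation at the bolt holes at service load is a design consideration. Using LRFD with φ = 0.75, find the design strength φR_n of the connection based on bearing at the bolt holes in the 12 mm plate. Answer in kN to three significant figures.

1070 kN

Per bolt r_n = 1.2 l_c t F_u ≤ 2.4 d t F_u; upper limit = 2.4 × 30 × 12 × 430 / 1000 = 371.5 kN.
Edge bolt: l_c = 75 − 33/2 = 58.5 mm → 1.2 × 58.5 × 12 × 430 / 1000 = 362.2 → r_n = 362.2 kN.
Interior bolts: l_c = 90 − 33 = 57 mm → 1.2 × 57 × 12 × 430 / 1000 = 352.9 → r_n = 352.9 kN.
R_n = 2 × 362.2 + 2 × 352.9 = 1430 kN.
Design strength φR_n = 0.75 × 1430 = 1070 kN.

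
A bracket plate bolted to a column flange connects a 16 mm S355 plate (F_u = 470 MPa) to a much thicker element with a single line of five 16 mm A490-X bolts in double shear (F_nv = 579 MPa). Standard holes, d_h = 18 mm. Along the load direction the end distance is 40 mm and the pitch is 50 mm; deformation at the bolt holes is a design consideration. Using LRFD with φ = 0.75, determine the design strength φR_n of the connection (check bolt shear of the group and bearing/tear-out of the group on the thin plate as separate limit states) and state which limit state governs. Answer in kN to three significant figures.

Bolt shear: A_b = π·16²/4 = 201.1 mm²; R_n = 579 × 201.1 × 5 × 2 / 1000 = 1164 kN → 0.75 × 1164 = 873 kN.
Bearing (1.2 l_c t F_u ≤ 2.4 d t F_u): upper limit = 2.4·16·16·470 / 1000 = 288.8 kN.
  Edge l_c = 40 − 18/2 = 31 → r_n = 279.7 kN; interior l_c = 50 − 18 = 32 → r_n = 288.8 kN.
  R_n,bearing = 1·279.7 + 4·288.8 = 1435 kN → 0.75 × 1435 = 1080 kN.
Bolt shear governs: 873 kN.

873 kN (bolt shear governs)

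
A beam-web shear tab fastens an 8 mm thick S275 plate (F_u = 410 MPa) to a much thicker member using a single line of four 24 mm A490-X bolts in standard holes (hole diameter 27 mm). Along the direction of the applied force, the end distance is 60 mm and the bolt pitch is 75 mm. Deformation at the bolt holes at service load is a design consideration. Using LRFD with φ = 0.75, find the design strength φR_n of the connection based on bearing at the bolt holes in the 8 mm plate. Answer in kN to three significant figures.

Per bolt r_n = 1.2 l_c t F_u ≤ 2.4 d t F_u; upper limit = 2.4 × 24 × 8 × 410 / 1000 = 188.9 kN.
Edge bolt: l_c = 60 − 27/2 = 46.5 mm → 1.2 × 46.5 × 8 × 410 / 1000 = 183 → r_n = 183 kN.
Interior bolts: l_c = 75 − 27 = 48 mm → 1.2 × 48 × 8 × 410 / 1000 = 188.9 → r_n = 188.9 kN.
R_n = 1 × 183 + 3 × 188.9 = 749.8 kN.
Design strength φR_n = 0.75 × 749.8 = 562 kN.

562 kN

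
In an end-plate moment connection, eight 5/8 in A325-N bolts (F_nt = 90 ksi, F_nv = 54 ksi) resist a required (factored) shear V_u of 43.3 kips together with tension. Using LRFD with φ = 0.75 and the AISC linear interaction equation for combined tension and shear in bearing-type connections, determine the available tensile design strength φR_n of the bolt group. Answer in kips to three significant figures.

143 kips

A_b = π·0.625²/4 = 0.3068 in²; f_rv = 43.3 / (8 × 0.3068) = 17.64 ksi.
F'_nt = 1.3 F_nt − (F_nt / φF_nv) f_rv = 1.3·90 − (90/(0.75·54))·17.64 = 77.8 ksi, capped at F_nt → F'_nt = 77.8 ksi.
R_n = F'_nt · A_b · n = 77.8 × 0.3068 × 8 = 190.9 kips.
Design strength φR_n = 0.75 × 190.9 = 143 kips.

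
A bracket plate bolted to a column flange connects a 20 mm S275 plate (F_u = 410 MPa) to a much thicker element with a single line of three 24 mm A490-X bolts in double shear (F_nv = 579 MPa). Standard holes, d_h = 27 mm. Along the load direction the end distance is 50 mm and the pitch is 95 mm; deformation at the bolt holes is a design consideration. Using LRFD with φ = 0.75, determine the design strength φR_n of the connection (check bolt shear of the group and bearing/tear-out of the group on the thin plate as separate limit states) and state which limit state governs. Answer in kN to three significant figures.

Bolt shear: A_b = π·24²/4 = 452.4 mm²; R_n = 579 × 452.4 × 3 × 2 / 1000 = 1572 kN → 0.75 × 1572 = 1180 kN.
Bearing (1.2 l_c t F_u ≤ 2.4 d t F_u): upper limit = 2.4·24·20·410 / 1000 = 472.3 kN.
  Edge l_c = 50 − 27/2 = 36.5 → r_n = 359.2 kN; interior l_c = 95 − 27 = 68 → r_n = 472.3 kN.
  R_n,bearing = 1·359.2 + 2·472.3 = 1304 kN → 0.75 × 1304 = 978 kN.
Bearing governs: 978 kN.

978 kN (bearing governs)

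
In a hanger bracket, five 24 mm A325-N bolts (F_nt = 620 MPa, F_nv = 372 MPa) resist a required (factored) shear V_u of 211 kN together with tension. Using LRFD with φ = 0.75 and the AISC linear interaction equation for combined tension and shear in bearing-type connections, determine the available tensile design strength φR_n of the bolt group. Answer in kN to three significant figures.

A_b = π·24²/4 = 452.4 mm²; f_rv = 211 × 1000 / (5 × 452.4) = 93.28 MPa.
F'_nt = 1.3 F_nt − (F_nt / φF_nv) f_rv = 1.3·620 − (620/(0.75·372))·93.28 = 598.7 MPa, capped at F_nt → F'_nt = 598.7 MPa.
R_n = F'_nt · A_b · n = 598.7 × 452.4 × 5 / 1000 = 1354 kN.
Design strength φR_n = 0.75 × 1354 = 1020 kN.

1020 kN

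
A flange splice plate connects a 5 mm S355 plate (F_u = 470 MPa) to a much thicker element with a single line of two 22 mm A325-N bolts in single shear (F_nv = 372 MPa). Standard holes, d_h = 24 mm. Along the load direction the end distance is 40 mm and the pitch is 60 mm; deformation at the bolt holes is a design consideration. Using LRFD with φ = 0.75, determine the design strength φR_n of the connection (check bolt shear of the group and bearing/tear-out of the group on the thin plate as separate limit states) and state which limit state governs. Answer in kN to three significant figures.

Bolt shear: A_b = π·22²/4 = 380.1 mm²; R_n = 372 × 380.1 × 2 × 1 / 1000 = 282.8 kN → 0.75 × 282.8 = 212 kN.
Bearing (1.2 l_c t F_u ≤ 2.4 d t F_u): upper limit = 2.4·22·5·470 / 1000 = 124.1 kN.
  Edge l_c = 40 − 24/2 = 28 → r_n = 78.96 kN; interior l_c = 60 − 24 = 36 → r_n = 101.5 kN.
  R_n,bearing = 1·78.96 + 1·101.5 = 180.5 kN → 0.75 × 180.5 = 135 kN.
Bearing governs: 135 kN.

135 kN (bearing governs)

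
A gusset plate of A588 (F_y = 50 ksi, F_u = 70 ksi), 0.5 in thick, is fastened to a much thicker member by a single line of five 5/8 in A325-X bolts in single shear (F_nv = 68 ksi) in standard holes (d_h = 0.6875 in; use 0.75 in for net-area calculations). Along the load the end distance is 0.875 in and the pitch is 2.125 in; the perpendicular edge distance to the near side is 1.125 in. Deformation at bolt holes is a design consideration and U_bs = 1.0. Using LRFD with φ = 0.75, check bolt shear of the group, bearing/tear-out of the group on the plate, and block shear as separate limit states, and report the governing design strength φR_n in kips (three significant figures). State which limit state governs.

78.2 kips (bolt shear governs)

Bolt shear: A_b = π·0.625²/4 = 0.3068 in²; R_n = 68 × 0.3068 × 5 × 1 = 104.3 kips → 0.75 × 104.3 = 78.2 kips.
Bearing: edge l_c = 0.5312, r_n = 22.31 kips; interior l_c = 1.438, r_n = 52.5 kips; R_n = 22.31 + 4·52.5 = 232.3 kips → 174 kips.
Block shear: A_gv = 4.688, A_nv = 3, A_nt = 0.375 in²; R_n = min(0.6F_uA_nv, 0.6F_yA_gv) + U_bs·F_u·A_nt = 152.2 kips → 114 kips.
Bolt shear governs: 78.2 kips.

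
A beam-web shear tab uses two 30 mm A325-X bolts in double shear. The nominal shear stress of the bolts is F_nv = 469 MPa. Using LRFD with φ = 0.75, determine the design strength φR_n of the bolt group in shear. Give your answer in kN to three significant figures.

A_b = π × 30² / 4 = 706.9 mm².
R_n = F_nv · A_b · n · n_s = 469 × 706.9 × 2 × 2 / 1000 = 1326 kN.
Design strength φR_n = 0.75 × 1326 = 995 kN.

995 kN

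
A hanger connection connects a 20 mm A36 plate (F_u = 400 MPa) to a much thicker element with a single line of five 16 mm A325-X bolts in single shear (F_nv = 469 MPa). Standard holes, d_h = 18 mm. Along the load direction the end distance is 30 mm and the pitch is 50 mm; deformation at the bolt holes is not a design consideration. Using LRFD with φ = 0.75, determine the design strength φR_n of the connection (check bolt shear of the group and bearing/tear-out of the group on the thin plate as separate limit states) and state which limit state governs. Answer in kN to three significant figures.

Bolt shear: A_b = π·16²/4 = 201.1 mm²; R_n = 469 × 201.1 × 5 × 1 / 1000 = 471.5 kN → 0.75 × 471.5 = 354 kN.
Bearing (1.5 l_c t F_u ≤ 3.0 d t F_u): upper limit = 3.0·16·20·400 / 1000 = 384 kN.
  Edge l_c = 30 − 18/2 = 21 → r_n = 252 kN; interior l_c = 50 − 18 = 32 → r_n = 384 kN.
  R_n,bearing = 1·252 + 4·384 = 1788 kN → 0.75 × 1788 = 1340 kN.
Bolt shear governs: 354 kN.

354 kN (bolt shear governs)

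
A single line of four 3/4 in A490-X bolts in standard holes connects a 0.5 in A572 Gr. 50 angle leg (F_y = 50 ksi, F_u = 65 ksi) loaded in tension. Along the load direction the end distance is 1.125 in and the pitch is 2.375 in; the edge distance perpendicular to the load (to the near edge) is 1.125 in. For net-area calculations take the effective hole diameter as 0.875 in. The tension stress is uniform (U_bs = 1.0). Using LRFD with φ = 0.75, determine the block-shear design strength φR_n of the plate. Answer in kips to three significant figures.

92.6 kips

Shear plane L_v = 1.125 + 3·2.375 = 8.25 in; A_gv = 8.25 × 0.5 = 4.125 in².
A_nv = (8.25 − 3.5·0.875) × 0.5 = 2.594 in².
A_nt = (1.125 − 0.5·0.875) × 0.5 = 0.3438 in².
0.6 F_u A_nv = 101.2 kips; 0.6 F_y A_gv = 123.8 kips → shear rupture governs the shear term.
R_n = 101.2 + 1.0 × 65 × 0.3438 = 123.5 kips.
Design strength φR_n = 0.75 × 123.5 = 92.6 kips.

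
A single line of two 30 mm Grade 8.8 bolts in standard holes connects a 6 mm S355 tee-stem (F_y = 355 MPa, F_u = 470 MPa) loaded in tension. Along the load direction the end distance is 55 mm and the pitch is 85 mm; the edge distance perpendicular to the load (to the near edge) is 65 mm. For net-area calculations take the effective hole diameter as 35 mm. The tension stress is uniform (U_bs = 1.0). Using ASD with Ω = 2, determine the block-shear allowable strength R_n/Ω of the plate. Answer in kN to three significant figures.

Shear plane L_v = 55 + 1·85 = 140 mm; A_gv = 140 × 6 = 840 mm².
A_nv = (140 − 1.5·35) × 6 = 525 mm².
A_nt = (65 − 0.5·35) × 6 = 285 mm².
0.6 F_u A_nv = 148.1 kN; 0.6 F_y A_gv = 178.9 kN → shear rupture governs the shear term.
R_n = 148.1 + 1.0 × 470 × 285 / 1000 = 282 kN.
Allowable strength R_n/Ω = 282 / 2 = 141 kN.

141 kN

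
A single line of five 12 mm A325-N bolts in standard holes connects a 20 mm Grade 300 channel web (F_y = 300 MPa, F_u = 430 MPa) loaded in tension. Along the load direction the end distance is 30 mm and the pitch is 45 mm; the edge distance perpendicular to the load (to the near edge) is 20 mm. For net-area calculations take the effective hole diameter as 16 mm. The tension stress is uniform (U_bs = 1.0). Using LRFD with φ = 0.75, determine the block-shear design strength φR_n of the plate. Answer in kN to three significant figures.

Shear plane L_v = 30 + 4·45 = 210 mm; A_gv = 210 × 20 = 4200 mm².
A_nv = (210 − 4.5·16) × 20 = 2760 mm².
A_nt = (20 − 0.5·16) × 20 = 240 mm².
0.6 F_u A_nv = 712.1 kN; 0.6 F_y A_gv = 756 kN → shear rupture governs the shear term.
R_n = 712.1 + 1.0 × 430 × 240 / 1000 = 815.3 kN.
Design strength φR_n = 0.75 × 815.3 = 611 kN.

611 kN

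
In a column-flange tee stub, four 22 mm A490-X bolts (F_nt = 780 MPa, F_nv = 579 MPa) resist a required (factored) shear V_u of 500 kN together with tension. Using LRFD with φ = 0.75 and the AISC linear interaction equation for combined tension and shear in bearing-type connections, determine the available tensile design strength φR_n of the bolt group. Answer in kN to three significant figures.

A_b = π·22²/4 = 380.1 mm²; f_rv = 500 × 1000 / (4 × 380.1) = 328.8 MPa.
F'_nt = 1.3 F_nt − (F_nt / φF_nv) f_rv = 1.3·780 − (780/(0.75·579))·328.8 = 423.4 MPa, capped at F_nt → F'_nt = 423.4 MPa.
R_n = F'_nt · A_b · n = 423.4 × 380.1 × 4 / 1000 = 643.7 kN.
Design strength φR_n = 0.75 × 643.7 = 483 kN.

483 kN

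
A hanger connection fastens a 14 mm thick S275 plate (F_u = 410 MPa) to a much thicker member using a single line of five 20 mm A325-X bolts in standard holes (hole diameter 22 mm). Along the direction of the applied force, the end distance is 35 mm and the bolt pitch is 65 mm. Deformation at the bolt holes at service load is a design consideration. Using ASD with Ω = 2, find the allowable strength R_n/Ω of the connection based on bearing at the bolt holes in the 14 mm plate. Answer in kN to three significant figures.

Per bolt r_n = 1.2 l_c t F_u ≤ 2.4 d t F_u; upper limit = 2.4 × 20 × 14 × 410 / 1000 = 275.5 kN.
Edge bolt: l_c = 35 − 22/2 = 24 mm → 1.2 × 24 × 14 × 410 / 1000 = 165.3 → r_n = 165.3 kN.
Interior bolts: l_c = 65 − 22 = 43 mm → 1.2 × 43 × 14 × 410 / 1000 = 296.2 → r_n = 275.5 kN.
R_n = 1 × 165.3 + 4 × 275.5 = 1267 kN.
Allowable strength R_n/Ω = 1267 / 2 = 634 kN.

634 kN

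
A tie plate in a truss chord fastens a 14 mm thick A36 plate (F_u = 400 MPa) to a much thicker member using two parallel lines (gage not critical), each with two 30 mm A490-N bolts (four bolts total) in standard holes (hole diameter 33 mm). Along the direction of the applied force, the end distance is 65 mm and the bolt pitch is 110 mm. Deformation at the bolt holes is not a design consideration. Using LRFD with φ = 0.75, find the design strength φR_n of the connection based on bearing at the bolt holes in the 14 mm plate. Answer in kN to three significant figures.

1370 kN

Per bolt r_n = 1.5 l_c t F_u ≤ 3.0 d t F_u; upper limit = 3.0 × 30 × 14 × 400 / 1000 = 504 kN.
Edge bolt: l_c = 65 − 33/2 = 48.5 mm → 1.5 × 48.5 × 14 × 400 / 1000 = 407.4 → r_n = 407.4 kN.
Interior bolts: l_c = 110 − 33 = 77 mm → 1.5 × 77 × 14 × 400 / 1000 = 646.8 → r_n = 504 kN.
R_n = 2 × 407.4 + 2 × 504 = 1823 kN.
Design strength φR_n = 0.75 × 1823 = 1370 kN.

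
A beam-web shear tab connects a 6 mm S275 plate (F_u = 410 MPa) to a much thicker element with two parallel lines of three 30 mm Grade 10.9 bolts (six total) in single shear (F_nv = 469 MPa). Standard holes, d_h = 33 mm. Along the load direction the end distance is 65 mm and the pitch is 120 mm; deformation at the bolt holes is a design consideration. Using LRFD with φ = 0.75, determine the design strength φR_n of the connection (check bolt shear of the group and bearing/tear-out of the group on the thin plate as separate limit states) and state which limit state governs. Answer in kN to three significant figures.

746 kN (bearing governs)

Bolt shear: A_b = π·30²/4 = 706.9 mm²; R_n = 469 × 706.9 × 6 × 1 / 1000 = 1989 kN → 0.75 × 1989 = 1490 kN.
Bearing (1.2 l_c t F_u ≤ 2.4 d t F_u): upper limit = 2.4·30·6·410 / 1000 = 177.1 kN.
  Edge l_c = 65 − 33/2 = 48.5 → r_n = 143.2 kN; interior l_c = 120 − 33 = 87 → r_n = 177.1 kN.
  R_n,bearing = 2·143.2 + 4·177.1 = 994.8 kN → 0.75 × 994.8 = 746 kN.
Bearing governs: 746 kN.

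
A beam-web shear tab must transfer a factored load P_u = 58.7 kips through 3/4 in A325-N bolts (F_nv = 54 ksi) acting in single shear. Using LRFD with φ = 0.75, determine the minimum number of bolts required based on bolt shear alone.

A_b = π·0.75²/4 = 0.4418 in².
Per-bolt design strength φR_n = 0.75 × 54 × 0.4418 × 1 = 17.89 kips.
n ≥ 58.7 / 17.89 = 3.281 → use 4 bolts.

4 bolts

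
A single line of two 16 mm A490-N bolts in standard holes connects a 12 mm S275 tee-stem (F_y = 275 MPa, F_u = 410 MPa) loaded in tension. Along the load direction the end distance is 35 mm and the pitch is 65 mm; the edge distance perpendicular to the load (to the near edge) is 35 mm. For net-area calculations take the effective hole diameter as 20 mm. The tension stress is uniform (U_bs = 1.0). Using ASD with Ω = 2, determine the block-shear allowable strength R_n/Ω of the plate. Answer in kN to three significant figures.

160 kN

Shear plane L_v = 35 + 1·65 = 100 mm; A_gv = 100 × 12 = 1200 mm².
A_nv = (100 − 1.5·20) × 12 = 840 mm².
A_nt = (35 − 0.5·20) × 12 = 300 mm².
0.6 F_u A_nv = 206.6 kN; 0.6 F_y A_gv = 198 kN → shear yielding governs the shear term.
R_n = 198 + 1.0 × 410 × 300 / 1000 = 321 kN.
Allowable strength R_n/Ω = 321 / 2 = 160 kN.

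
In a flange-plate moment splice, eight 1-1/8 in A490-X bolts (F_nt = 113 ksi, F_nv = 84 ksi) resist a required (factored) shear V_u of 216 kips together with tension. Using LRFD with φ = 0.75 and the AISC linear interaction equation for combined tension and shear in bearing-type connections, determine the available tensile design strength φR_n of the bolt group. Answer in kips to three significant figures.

A_b = π·1.125²/4 = 0.994 in²; f_rv = 216 / (8 × 0.994) = 27.16 ksi.
F'_nt = 1.3 F_nt − (F_nt / φF_nv) f_rv = 1.3·113 − (113/(0.75·84))·27.16 = 98.18 ksi, capped at F_nt → F'_nt = 98.18 ksi.
R_n = F'_nt · A_b · n = 98.18 × 0.994 × 8 = 780.7 kips.
Design strength φR_n = 0.75 × 780.7 = 586 kips.

586 kips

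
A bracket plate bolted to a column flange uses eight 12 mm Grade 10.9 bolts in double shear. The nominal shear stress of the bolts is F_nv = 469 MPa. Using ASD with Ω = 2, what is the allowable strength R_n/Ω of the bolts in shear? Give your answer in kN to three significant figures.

424 kN

A_b = π × 12² / 4 = 113.1 mm².
R_n = F_nv · A_b · n · n_s = 469 × 113.1 × 8 × 2 / 1000 = 848.7 kN.
Allowable strength R_n/Ω = 848.7 / 2 = 424 kN.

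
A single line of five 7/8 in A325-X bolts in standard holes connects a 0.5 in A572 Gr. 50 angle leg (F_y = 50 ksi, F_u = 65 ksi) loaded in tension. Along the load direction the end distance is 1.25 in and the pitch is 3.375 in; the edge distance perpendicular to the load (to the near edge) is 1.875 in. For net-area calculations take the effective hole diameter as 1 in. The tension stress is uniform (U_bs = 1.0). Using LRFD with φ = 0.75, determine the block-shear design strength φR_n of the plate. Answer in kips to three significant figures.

183 kips

Shear plane L_v = 1.25 + 4·3.375 = 14.75 in; A_gv = 14.75 × 0.5 = 7.375 in².
A_nv = (14.75 − 4.5·1) × 0.5 = 5.125 in².
A_nt = (1.875 − 0.5·1) × 0.5 = 0.6875 in².
0.6 F_u A_nv = 199.9 kips; 0.6 F_y A_gv = 221.2 kips → shear rupture governs the shear term.
R_n = 199.9 + 1.0 × 65 × 0.6875 = 244.6 kips.
Design strength φR_n = 0.75 × 244.6 = 183 kips.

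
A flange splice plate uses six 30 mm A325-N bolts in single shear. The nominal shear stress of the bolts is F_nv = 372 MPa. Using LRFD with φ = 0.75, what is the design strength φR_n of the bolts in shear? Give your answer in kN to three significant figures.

A_b = π × 30² / 4 = 706.9 mm².
R_n = F_nv · A_b · n · n_s = 372 × 706.9 × 6 × 1 / 1000 = 1578 kN.
Design strength φR_n = 0.75 × 1578 = 1180 kN.

1180 kN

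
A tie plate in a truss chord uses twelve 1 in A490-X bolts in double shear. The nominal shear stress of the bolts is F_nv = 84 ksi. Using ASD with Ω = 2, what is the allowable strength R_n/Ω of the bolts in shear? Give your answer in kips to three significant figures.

A_b = π × 1² / 4 = 0.7854 in².
R_n = F_nv · A_b · n · n_s = 84 × 0.7854 × 12 × 2 = 1583 kips.
Allowable strength R_n/Ω = 1583 / 2 = 792 kips.

792 kips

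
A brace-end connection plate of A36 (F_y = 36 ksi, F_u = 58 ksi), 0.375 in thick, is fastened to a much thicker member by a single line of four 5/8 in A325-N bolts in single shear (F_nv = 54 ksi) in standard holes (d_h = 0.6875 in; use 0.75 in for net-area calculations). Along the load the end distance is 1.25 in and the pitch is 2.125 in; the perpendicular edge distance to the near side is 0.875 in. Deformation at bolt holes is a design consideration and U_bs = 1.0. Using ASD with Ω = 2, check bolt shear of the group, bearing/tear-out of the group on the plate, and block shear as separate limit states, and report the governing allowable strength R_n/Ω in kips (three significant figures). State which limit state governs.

Bolt shear: A_b = π·0.625²/4 = 0.3068 in²; R_n = 54 × 0.3068 × 4 × 1 = 66.27 kips → 66.27 / 2 = 33.1 kips.
Bearing: edge l_c = 0.9062, r_n = 23.65 kips; interior l_c = 1.438, r_n = 32.62 kips; R_n = 23.65 + 3·32.62 = 121.5 kips → 60.8 kips.
Block shear: A_gv = 2.859, A_nv = 1.875, A_nt = 0.1875 in²; R_n = min(0.6F_uA_nv, 0.6F_yA_gv) + U_bs·F_u·A_nt = 72.64 kips → 36.3 kips.
Bolt shear governs: 33.1 kips.

33.1 kips (bolt shear governs)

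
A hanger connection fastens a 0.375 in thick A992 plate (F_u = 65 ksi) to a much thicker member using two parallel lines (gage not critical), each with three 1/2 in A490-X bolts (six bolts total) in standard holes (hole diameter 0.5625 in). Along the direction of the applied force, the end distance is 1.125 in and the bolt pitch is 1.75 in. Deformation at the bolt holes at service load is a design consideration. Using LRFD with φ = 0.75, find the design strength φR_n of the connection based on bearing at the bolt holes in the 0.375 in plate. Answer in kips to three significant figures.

Per bolt r_n = 1.2 l_c t F_u ≤ 2.4 d t F_u; upper limit = 2.4 × 0.5 × 0.375 × 65 = 29.25 kips.
Edge bolt: l_c = 1.125 − 0.5625/2 = 0.8438 in → 1.2 × 0.8438 × 0.375 × 65 = 24.68 → r_n = 24.68 kips.
Interior bolts: l_c = 1.75 − 0.5625 = 1.188 in → 1.2 × 1.188 × 0.375 × 65 = 34.73 → r_n = 29.25 kips.
R_n = 2 × 24.68 + 4 × 29.25 = 166.4 kips.
Design strength φR_n = 0.75 × 166.4 = 125 kips.

125 kips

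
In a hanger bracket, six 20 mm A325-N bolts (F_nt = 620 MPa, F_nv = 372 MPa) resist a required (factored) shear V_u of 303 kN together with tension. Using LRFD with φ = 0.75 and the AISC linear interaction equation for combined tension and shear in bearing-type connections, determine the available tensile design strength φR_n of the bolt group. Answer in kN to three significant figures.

A_b = π·20²/4 = 314.2 mm²; f_rv = 303 × 1000 / (6 × 314.2) = 160.7 MPa.
F'_nt = 1.3 F_nt − (F_nt / φF_nv) f_rv = 1.3·620 − (620/(0.75·372))·160.7 = 448.8 MPa, capped at F_nt → F'_nt = 448.8 MPa.
R_n = F'_nt · A_b · n = 448.8 × 314.2 × 6 / 1000 = 845.9 kN.
Design strength φR_n = 0.75 × 845.9 = 634 kN.

634 kN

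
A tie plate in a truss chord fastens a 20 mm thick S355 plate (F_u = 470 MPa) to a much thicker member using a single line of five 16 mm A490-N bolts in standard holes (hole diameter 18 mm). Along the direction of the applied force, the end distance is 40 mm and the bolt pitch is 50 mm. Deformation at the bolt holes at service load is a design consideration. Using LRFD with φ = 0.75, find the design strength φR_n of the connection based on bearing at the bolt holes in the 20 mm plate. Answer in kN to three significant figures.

Per bolt r_n = 1.2 l_c t F_u ≤ 2.4 d t F_u; upper limit = 2.4 × 16 × 20 × 470 / 1000 = 361 kN.
Edge bolt: l_c = 40 − 18/2 = 31 mm → 1.2 × 31 × 20 × 470 / 1000 = 349.7 → r_n = 349.7 kN.
Interior bolts: l_c = 50 − 18 = 32 mm → 1.2 × 32 × 20 × 470 / 1000 = 361 → r_n = 361 kN.
R_n = 1 × 349.7 + 4 × 361 = 1794 kN.
Design strength φR_n = 0.75 × 1794 = 1350 kN.

1350 kN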